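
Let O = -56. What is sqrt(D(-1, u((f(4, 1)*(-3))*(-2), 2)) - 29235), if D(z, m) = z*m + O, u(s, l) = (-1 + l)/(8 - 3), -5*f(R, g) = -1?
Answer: 2*I*sqrt(183070)/5 ≈ 171.15*I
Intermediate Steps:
f(R, g) = 1/5 (f(R, g) = -1/5*(-1) = 1/5)
u(s, l) = -1/5 + l/5 (u(s, l) = (-1 + l)/5 = (-1 + l)*(1/5) = -1/5 + l/5)
D(z, m) = -56 + m*z (D(z, m) = z*m - 56 = m*z - 56 = -56 + m*z)
sqrt(D(-1, u((f(4, 1)*(-3))*(-2), 2)) - 29235) = sqrt((-56 + (-1/5 + (1/5)*2)*(-1)) - 29235) = sqrt((-56 + (-1/5 + 2/5)*(-1)) - 29235) = sqrt((-56 + (1/5)*(-1)) - 29235) = sqrt((-56 - 1/5) - 29235) = sqrt(-281/5 - 29235) = sqrt(-146456/5) = 2*I*sqrt(183070)/5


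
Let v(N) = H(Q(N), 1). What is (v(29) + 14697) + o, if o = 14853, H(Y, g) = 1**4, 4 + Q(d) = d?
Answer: 29551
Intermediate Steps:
Q(d) = -4 + d
H(Y, g) = 1
v(N) = 1
(v(29) + 14697) + o = (1 + 14697) + 14853 = 14698 + 14853 = 29551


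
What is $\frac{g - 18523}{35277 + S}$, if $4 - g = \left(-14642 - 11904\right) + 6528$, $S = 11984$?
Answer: $\frac{1499}{47261} \approx 0.031717$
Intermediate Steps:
$g = 20022$ ($g = 4 - \left(\left(-14642 - 11904\right) + 6528\right) = 4 - \left(-26546 + 6528\right) = 4 - -20018 = 4 + 20018 = 20022$)
$\frac{g - 18523}{35277 + S} = \frac{20022 - 18523}{35277 + 11984} = \frac{1499}{47261}$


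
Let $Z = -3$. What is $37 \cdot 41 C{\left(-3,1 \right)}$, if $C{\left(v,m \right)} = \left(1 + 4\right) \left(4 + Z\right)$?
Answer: $7585$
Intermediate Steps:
$C{\left(v,m \right)} = 5$ ($C{\left(v,m \right)} = \left(1 + 4\right) \left(4 - 3\right) = 5 \cdot 1 = 5$)
$37 \cdot 41 C{\left(-3,1 \right)} = 37 \cdot 41 \cdot 5 = 1517 \cdot 5 = 7585$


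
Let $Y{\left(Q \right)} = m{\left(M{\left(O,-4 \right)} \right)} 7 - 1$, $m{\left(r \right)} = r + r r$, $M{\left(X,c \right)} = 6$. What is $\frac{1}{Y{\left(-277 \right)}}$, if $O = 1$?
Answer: $\frac{1}{293} \approx 0.003413$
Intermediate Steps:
$m{\left(r \right)} = r + r^{2}$
$Y{\left(Q \right)} = 293$ ($Y{\left(Q \right)} = 6 \left(1 + 6\right) 7 - 1 = 6 \cdot 7 \cdot 7 - 1 = 42 \cdot 7 - 1 = 294 - 1 = 293$)
$\frac{1}{Y{\left(-277 \right)}} = \frac{1}{293}$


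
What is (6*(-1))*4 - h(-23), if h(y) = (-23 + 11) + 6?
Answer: -18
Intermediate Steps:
h(y) = -6 (h(y) = -12 + 6 = -6)
(6*(-1))*4 - h(-23) = (6*(-1))*4 - 1*(-6) = -6*4 + 6 = -24 + 6 = -18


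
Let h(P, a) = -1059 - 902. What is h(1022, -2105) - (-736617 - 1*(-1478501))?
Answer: -743845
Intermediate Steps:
h(P, a) = -1961
h(1022, -2105) - (-736617 - 1*(-1478501)) = -1961 - (-736617 - 1*(-1478501)) = -1961 - (-736617 + 1478501) = -1961 - 1*741884 = -1961 - 741884 = -743845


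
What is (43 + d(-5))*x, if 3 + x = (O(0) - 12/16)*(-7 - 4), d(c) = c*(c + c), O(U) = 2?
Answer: -6231/4 ≈ -1557.8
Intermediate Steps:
d(c) = 2*c² (d(c) = c*(2*c) = 2*c²)
x = -67/4 (x = -3 + (2 - 12/16)*(-7 - 4) = -3 + (2 - 12*1/16)*(-11) = -3 + (2 - ¾)*(-11) = -3 + (5/4)*(-11) = -3 - 55/4 = -67/4 ≈ -16.750)
(43 + d(-5))*x = (43 + 2*(-5)²)*(-67/4) = (43 + 2*25)*(-67/4) = (43 + 50)*(-67/4) = 93*(-67/4) = -6231/4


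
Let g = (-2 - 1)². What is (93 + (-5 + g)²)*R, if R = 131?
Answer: 14279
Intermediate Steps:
g = 9 (g = (-3)² = 9)
(93 + (-5 + g)²)*R = (93 + (-5 + 9)²)*131 = (93 + 4²)*131 = (93 + 16)*131 = 109*131 = 14279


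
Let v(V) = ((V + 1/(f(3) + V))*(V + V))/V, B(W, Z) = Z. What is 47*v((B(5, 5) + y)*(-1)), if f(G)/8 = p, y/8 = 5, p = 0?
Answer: -190444/45 ≈ -4232.1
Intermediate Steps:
y = 40 (y = 8*5 = 40)
f(G) = 0 (f(G) = 8*0 = 0)
v(V) = 2*V + 2/V (v(V) = ((V + 1/(0 + V))*(V + V))/V = ((V + 1/V)*(2*V))/V = (2*V*(V + 1/V))/V = 2*V + 2/V)
47*v((B(5, 5) + y)*(-1)) = 47*(2*((5 + 40)*(-1)) + 2/(((5 + 40)*(-1)))) = 47*(2*(45*(-1)) + 2/((45*(-1)))) = 47*(2*(-45) + 2/(-45)) = 47*(-90 + 2*(-1/45)) = 47*(-90 - 2/45) = 47*(-4052/45) = -190444/45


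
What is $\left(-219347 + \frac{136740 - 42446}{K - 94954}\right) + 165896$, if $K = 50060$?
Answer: $- \frac{1199861744}{22447} \approx -53453.0$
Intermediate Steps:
$\left(-219347 + \frac{136740 - 42446}{K - 94954}\right) + 165896 = \left(-219347 + \frac{136740 - 42446}{50060 - 94954}\right) + 165896 = \left(-219347 + \frac{94294}{-44894}\right) + 165896 = \left(-219347 + 94294 \left(- \frac{1}{44894}\right)\right) + 165896 = \left(-219347 - \frac{47147}{22447}\right) + 165896 = - \frac{4923729256}{22447} + 165896 = - \frac{1199861744}{22447}$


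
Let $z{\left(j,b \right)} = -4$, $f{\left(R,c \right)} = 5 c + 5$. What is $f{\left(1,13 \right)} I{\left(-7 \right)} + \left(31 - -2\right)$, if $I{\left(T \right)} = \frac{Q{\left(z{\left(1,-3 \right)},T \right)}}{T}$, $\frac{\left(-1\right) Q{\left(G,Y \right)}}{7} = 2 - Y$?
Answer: $663$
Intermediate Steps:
$f{\left(R,c \right)} = 5 + 5 c$
$Q{\left(G,Y \right)} = -14 + 7 Y$ ($Q{\left(G,Y \right)} = - 7 \left(2 - Y\right) = -14 + 7 Y$)
$I{\left(T \right)} = \frac{-14 + 7 T}{T}$
$f{\left(1,13 \right)} I{\left(-7 \right)} + \left(31 - -2\right) = \left(5 + 5 \cdot 13\right) \left(7 - \frac{14}{-7}\right) + \left(31 - -2\right) = \left(5 + 65\right) \left(7 - -2\right) + \left(31 + 2\right) = 70 \left(7 + 2\right) + 33 = 70 \cdot 9 + 33 = 630 + 33 = 663$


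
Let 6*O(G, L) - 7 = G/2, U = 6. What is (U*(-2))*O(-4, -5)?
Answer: -10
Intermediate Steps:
O(G, L) = 7/6 + G/12 (O(G, L) = 7/6 + (G/2)/6 = 7/6 + G/12)
(U*(-2))*O(-4, -5) = (6*(-2))*(7/6 + (1/12)*(-4)) = -12*(7/6 - ⅓) = -12*⅚ = -10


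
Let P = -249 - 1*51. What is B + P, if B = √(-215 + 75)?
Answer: -300 + 2*I*√35 ≈ -300.0 + 11.832*I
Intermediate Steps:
P = -300 (P = -249 - 51 = -300)
B = 2*I*√35 (B = √(-140) = 2*I*√35 ≈ 11.832*I)
B + P = 2*I*√35 - 300 = -300 + 2*I*√35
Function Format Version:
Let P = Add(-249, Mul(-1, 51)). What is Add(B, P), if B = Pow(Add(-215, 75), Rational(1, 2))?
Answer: Add(-300, Mul(2, I, Pow(35, Rational(1, 2)))) ≈ Add(-300.00, Mul(11.832, I))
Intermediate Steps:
P = -300 (P = Add(-249, -51) = -300)
B = Mul(2, I, Pow(35, Rational(1, 2))) (B = Pow(-140, Rational(1, 2)) = Mul(2, I, Pow(35, Rational(1, 2))) ≈ Mul(11.832, I))
Add(B, P) = Add(Mul(2, I, Pow(35, Rational(1, 2))), -300) = Add(-300, Mul(2, I, Pow(35, Rational(1, 2))))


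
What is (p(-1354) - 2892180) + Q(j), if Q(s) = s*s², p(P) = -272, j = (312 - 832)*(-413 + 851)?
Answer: -11814962907468452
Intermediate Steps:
j = -227760 (j = -520*438 = -227760)
Q(s) = s³
(p(-1354) - 2892180) + Q(j) = (-272 - 2892180) + (-227760)³ = -2892452 - 11814962904576000 = -11814962907468452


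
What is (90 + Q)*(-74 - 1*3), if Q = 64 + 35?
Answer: -14553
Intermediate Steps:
Q = 99
(90 + Q)*(-74 - 1*3) = (90 + 99)*(-74 - 1*3) = 189*(-74 - 3) = 189*(-77) = -14553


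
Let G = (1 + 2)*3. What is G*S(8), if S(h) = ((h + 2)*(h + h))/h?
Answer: 180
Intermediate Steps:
G = 9 (G = 3*3 = 9)
S(h) = 4 + 2*h (S(h) = ((2 + h)*(2*h))/h = (2*h*(2 + h))/h = 4 + 2*h)
G*S(8) = 9*(4 + 2*8) = 9*(4 + 16) = 9*20 = 180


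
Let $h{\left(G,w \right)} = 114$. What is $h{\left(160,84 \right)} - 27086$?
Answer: $-26972$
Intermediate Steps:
$h{\left(160,84 \right)} - 27086 = 114 - 27086 = -26972$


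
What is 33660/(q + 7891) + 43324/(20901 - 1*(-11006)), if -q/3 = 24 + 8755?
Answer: -137417558/294278261 ≈ -0.46696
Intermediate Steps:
q = -26337 (q = -3*(24 + 8755) = -3*8779 = -26337)
33660/(q + 7891) + 43324/(20901 - 1*(-11006)) = 33660/(-26337 + 7891) + 43324/(20901 - 1*(-11006)) = 33660/(-18446) + 43324/(20901 + 11006) = 33660*(-1/18446) + 43324/31907 = -16830/9223 + 43324*(1/31907) = -16830/9223 + 43324/31907 = -137417558/294278261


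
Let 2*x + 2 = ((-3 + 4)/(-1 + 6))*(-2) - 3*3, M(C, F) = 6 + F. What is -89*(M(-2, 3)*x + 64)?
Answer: -11303/10 ≈ -1130.3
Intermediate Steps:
x = -57/10 (x = -1 + (((-3 + 4)/(-1 + 6))*(-2) - 3*3)/2 = -1 + ((1/5)*(-2) - 9)/2 = -1 + ((1*(⅕))*(-2) - 9)/2 = -1 + ((⅕)*(-2) - 9)/2 = -1 + (-⅖ - 9)/2 = -1 + (½)*(-47/5) = -1 - 47/10 = -57/10 ≈ -5.7000)
-89*(M(-2, 3)*x + 64) = -89*((6 + 3)*(-57/10) + 64) = -89*(9*(-57/10) + 64) = -89*(-513/10 + 64) = -89*127/10 = -11303/10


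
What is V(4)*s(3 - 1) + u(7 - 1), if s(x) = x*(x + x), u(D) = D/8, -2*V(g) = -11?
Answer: 179/4 ≈ 44.750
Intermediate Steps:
V(g) = 11/2 (V(g) = -½*(-11) = 11/2)
u(D) = D/8 (u(D) = D*(⅛) = D/8)
s(x) = 2*x² (s(x) = x*(2*x) = 2*x²)
V(4)*s(3 - 1) + u(7 - 1) = 11*(2*(3 - 1)²)/2 + (7 - 1)/8 = 11*(2*2²)/2 + (⅛)*6 = 11*(2*4)/2 + ¾ = (11/2)*8 + ¾ = 44 + ¾ = 179/4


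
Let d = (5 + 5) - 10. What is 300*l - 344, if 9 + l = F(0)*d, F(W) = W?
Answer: -3044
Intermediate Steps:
d = 0 (d = 10 - 10 = 0)
l = -9 (l = -9 + 0*0 = -9 + 0 = -9)
300*l - 344 = 300*(-9) - 344 = -2700 - 344 = -3044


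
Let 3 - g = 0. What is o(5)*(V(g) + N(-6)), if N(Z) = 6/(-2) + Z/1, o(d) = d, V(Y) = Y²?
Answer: 0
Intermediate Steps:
g = 3 (g = 3 - 1*0 = 3 + 0 = 3)
N(Z) = -3 + Z (N(Z) = 6*(-½) + Z*1 = -3 + Z)
o(5)*(V(g) + N(-6)) = 5*(3² + (-3 - 6)) = 5*(9 - 9) = 5*0 = 0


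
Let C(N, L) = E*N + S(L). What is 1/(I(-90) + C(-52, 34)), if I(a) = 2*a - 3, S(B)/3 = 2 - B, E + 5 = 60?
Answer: -1/3139 ≈ -0.00031857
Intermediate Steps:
E = 55 (E = -5 + 60 = 55)
S(B) = 6 - 3*B (S(B) = 3*(2 - B) = 6 - 3*B)
I(a) = -3 + 2*a
C(N, L) = 6 - 3*L + 55*N (C(N, L) = 55*N + (6 - 3*L) = 6 - 3*L + 55*N)
1/(I(-90) + C(-52, 34)) = 1/((-3 + 2*(-90)) + (6 - 3*34 + 55*(-52))) = 1/((-3 - 180) + (6 - 102 - 2860)) = 1/(-183 - 2956) = 1/(-3139) = -1/3139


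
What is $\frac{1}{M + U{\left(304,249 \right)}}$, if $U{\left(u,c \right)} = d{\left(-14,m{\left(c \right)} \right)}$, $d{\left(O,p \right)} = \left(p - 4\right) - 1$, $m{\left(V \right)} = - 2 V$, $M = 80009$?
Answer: $\frac{1}{79506} \approx 1.2578 \cdot 10^{-5}$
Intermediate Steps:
$d{\left(O,p \right)} = -5 + p$ ($d{\left(O,p \right)} = \left(p - 4\right) - 1 = \left(-4 + p\right) - 1 = -5 + p$)
$U{\left(u,c \right)} = -5 - 2 c$
$\frac{1}{M + U{\left(304,249 \right)}} = \frac{1}{80009 - 503} = \frac{1}{79506}$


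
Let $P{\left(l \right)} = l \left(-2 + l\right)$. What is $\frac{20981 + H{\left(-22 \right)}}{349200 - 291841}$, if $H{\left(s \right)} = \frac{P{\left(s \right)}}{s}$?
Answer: $\frac{20957}{57359} \approx 0.36537$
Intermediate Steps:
$H{\left(s \right)} = -2 + s$ ($H{\left(s \right)} = \frac{s \left(-2 + s\right)}{s} = -2 + s$)
$\frac{20981 + H{\left(-22 \right)}}{349200 - 291841} = \frac{20981 - 24}{349200 - 291841} = \frac{20981 - 24}{57359} = 20957 \cdot \frac{1}{57359} = \frac{20957}{57359}$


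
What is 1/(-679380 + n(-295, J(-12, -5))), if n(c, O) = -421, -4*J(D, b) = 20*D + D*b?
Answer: -1/679801 ≈ -1.4710e-6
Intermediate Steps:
J(D, b) = -5*D - D*b/4 (J(D, b) = -(20*D + D*b)/4 = -5*D - D*b/4)
1/(-679380 + n(-295, J(-12, -5))) = 1/(-679380 - 421) = 1/(-679801) = -1/679801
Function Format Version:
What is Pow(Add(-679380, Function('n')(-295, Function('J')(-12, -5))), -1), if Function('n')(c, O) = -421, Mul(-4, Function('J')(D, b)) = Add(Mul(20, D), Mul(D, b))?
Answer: Rational(-1, 679801) ≈ -1.4710e-6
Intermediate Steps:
Function('J')(D, b) = Add(Mul(-5, D), Mul(Rational(-1, 4), D, b)) (Function('J')(D, b) = Mul(Rational(-1, 4), Add(Mul(20, D), Mul(D, b))) = Add(Mul(-5, D), Mul(Rational(-1, 4), D, b)))
Pow(Add(-679380, Function('n')(-295, Function('J')(-12, -5))), -1) = Pow(Add(-679380, -421), -1) = Pow(-679801, -1) = Rational(-1, 679801)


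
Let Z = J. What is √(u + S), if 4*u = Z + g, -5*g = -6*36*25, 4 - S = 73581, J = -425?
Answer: I*√293653/2 ≈ 270.95*I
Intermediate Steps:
S = -73577 (S = 4 - 1*73581 = 4 - 73581 = -73577)
Z = -425
g = 1080 (g = -(-6*36)*25/5 = -(-216)*25/5 = -⅕*(-5400) = 1080)
u = 655/4 (u = (-425 + 1080)/4 = (¼)*655 = 655/4 ≈ 163.75)
√(u + S) = √(655/4 - 73577) = √(-293653/4) = I*√293653/2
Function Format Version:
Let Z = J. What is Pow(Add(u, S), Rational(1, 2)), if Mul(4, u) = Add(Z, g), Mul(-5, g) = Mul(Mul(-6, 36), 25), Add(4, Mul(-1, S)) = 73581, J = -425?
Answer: Mul(Rational(1, 2), I, Pow(293653, Rational(1, 2))) ≈ Mul(270.95, I)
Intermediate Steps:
S = -73577 (S = Add(4, Mul(-1, 73581)) = Add(4, -73581) = -73577)
Z = -425
g = 1080 (g = Mul(Rational(-1, 5), Mul(Mul(-6, 36), 25)) = Mul(Rational(-1, 5), Mul(-216, 25)) = Mul(Rational(-1, 5), -5400) = 1080)
u = Rational(655, 4) (u = Mul(Rational(1, 4), Add(-425, 1080)) = Mul(Rational(1, 4), 655) = Rational(655, 4) ≈ 163.75)
Pow(Add(u, S), Rational(1, 2)) = Pow(Add(Rational(655, 4), -73577), Rational(1, 2)) = Pow(Rational(-293653, 4), Rational(1, 2)) = Mul(Rational(1, 2), I, Pow(293653, Rational(1, 2)))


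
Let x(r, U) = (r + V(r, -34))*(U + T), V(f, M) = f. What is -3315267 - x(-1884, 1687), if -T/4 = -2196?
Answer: 36139461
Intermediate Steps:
T = 8784 (T = -4*(-2196) = 8784)
x(r, U) = 2*r*(8784 + U) (x(r, U) = (r + r)*(U + 8784) = (2*r)*(8784 + U) = 2*r*(8784 + U))
-3315267 - x(-1884, 1687) = -3315267 - 2*(-1884)*(8784 + 1687) = -3315267 - 2*(-1884)*10471 = -3315267 - 1*(-39454728) = -3315267 + 39454728 = 36139461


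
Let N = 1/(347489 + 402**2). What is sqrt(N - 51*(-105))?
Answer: 2*sqrt(346971445273622)/509093 ≈ 73.178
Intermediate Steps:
N = 1/509093 (N = 1/(347489 + 161604) = 1/509093 ≈ 1.9643e-6)
sqrt(N - 51*(-105)) = sqrt(1/509093 - 51*(-105)) = sqrt(1/509093 + 5355) = sqrt(2726193016/509093) = 2*sqrt(346971445273622)/509093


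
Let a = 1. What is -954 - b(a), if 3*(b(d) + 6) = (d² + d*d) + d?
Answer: -949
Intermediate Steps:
b(d) = -6 + d/3 + 2*d²/3 (b(d) = -6 + ((d² + d*d) + d)/3 = -6 + ((d² + d²) + d)/3 = -6 + (2*d² + d)/3 = -6 + (d + 2*d²)/3 = -6 + (d/3 + 2*d²/3) = -6 + d/3 + 2*d²/3)
-954 - b(a) = -954 - (-6 + (⅓)*1 + (⅔)*1²) = -954 - (-6 + ⅓ + (⅔)*1) = -954 - (-6 + ⅓ + ⅔) = -954 - 1*(-5) = -954 + 5 = -949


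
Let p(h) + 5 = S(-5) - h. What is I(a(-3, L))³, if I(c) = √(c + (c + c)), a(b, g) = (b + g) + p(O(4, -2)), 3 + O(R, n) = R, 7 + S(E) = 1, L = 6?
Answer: -81*I*√3 ≈ -140.3*I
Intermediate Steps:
S(E) = -6 (S(E) = -7 + 1 = -6)
O(R, n) = -3 + R
p(h) = -11 - h (p(h) = -5 + (-6 - h) = -11 - h)
a(b, g) = -12 + b + g (a(b, g) = (b + g) + (-11 - (-3 + 4)) = (b + g) + (-11 - 1*1) = (b + g) + (-11 - 1) = (b + g) - 12 = -12 + b + g)
I(c) = √3*√c (I(c) = √(c + 2*c) = √(3*c) = √3*√c)
I(a(-3, L))³ = (√3*√(-12 - 3 + 6))³ = (√3*√(-9))³ = (√3*(3*I))³ = (3*I*√3)³ = -81*I*√3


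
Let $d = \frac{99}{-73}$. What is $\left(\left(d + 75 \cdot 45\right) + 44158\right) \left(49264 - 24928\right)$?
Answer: $\frac{84441296160}{73} \approx 1.1567 \cdot 10^{9}$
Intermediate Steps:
$d = - \frac{99}{73}$ ($d = 99 \left(- \frac{1}{73}\right) = - \frac{99}{73} \approx -1.3562$)
$\left(\left(d + 75 \cdot 45\right) + 44158\right) \left(49264 - 24928\right) = \left(\left(- \frac{99}{73} + 75 \cdot 45\right) + 44158\right) \left(49264 - 24928\right) = \left(\left(- \frac{99}{73} + 3375\right) + 44158\right) 24336 = \left(\frac{246276}{73} + 44158\right) 24336 = \frac{3469810}{73} \cdot 24336 = \frac{84441296160}{73}$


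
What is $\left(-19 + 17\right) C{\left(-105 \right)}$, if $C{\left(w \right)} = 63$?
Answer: $-126$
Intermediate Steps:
$\left(-19 + 17\right) C{\left(-105 \right)} = \left(-19 + 17\right) 63 = \left(-2\right) 63 = -126$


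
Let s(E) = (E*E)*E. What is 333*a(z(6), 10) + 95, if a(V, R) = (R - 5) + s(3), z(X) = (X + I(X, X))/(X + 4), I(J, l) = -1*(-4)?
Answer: 10751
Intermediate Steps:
s(E) = E³ (s(E) = E²*E = E³)
I(J, l) = 4
z(X) = 1 (z(X) = (X + 4)/(X + 4) = (4 + X)/(4 + X) = 1)
a(V, R) = 22 + R (a(V, R) = (R - 5) + 3³ = (-5 + R) + 27 = 22 + R)
333*a(z(6), 10) + 95 = 333*(22 + 10) + 95 = 333*32 + 95 = 10656 + 95 = 10751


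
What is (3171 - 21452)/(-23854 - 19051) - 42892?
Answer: -1840262979/42905 ≈ -42892.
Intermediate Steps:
(3171 - 21452)/(-23854 - 19051) - 42892 = -18281/(-42905) - 42892 = -18281*(-1/42905) - 42892 = 18281/42905 - 42892 = -1840262979/42905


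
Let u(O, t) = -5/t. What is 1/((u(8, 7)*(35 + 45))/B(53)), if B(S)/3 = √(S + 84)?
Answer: -21*√137/400 ≈ -0.61450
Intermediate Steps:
B(S) = 3*√(84 + S) (B(S) = 3*√(S + 84) = 3*√(84 + S))
1/((u(8, 7)*(35 + 45))/B(53)) = 1/(((-5/7)*(35 + 45))/((3*√(84 + 53)))) = 1/((-5*⅐*80)/((3*√137))) = 1/((-5/7*80)*(√137/411)) = 1/(-400*√137/2877) = -21*√137/400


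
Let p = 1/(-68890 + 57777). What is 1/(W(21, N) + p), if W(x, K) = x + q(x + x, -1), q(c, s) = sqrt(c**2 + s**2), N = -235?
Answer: -2593463036/163512836901 + 123498769*sqrt(1765)/163512836901 ≈ 0.015870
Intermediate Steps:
W(x, K) = x + sqrt(1 + 4*x**2) (W(x, K) = x + sqrt((x + x)**2 + (-1)**2) = x + sqrt((2*x)**2 + 1) = x + sqrt(4*x**2 + 1) = x + sqrt(1 + 4*x**2))
p = -1/11113 (p = 1/(-11113) = -1/11113 ≈ -8.9985e-5)
1/(W(21, N) + p) = 1/((21 + sqrt(1 + 4*21**2)) - 1/11113) = 1/((21 + sqrt(1 + 4*441)) - 1/11113) = 1/((21 + sqrt(1 + 1764)) - 1/11113) = 1/((21 + sqrt(1765)) - 1/11113) = 1/(233372/11113 + sqrt(1765))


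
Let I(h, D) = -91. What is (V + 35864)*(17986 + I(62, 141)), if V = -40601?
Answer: -84768615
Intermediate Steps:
(V + 35864)*(17986 + I(62, 141)) = (-40601 + 35864)*(17986 - 91) = -4737*17895 = -84768615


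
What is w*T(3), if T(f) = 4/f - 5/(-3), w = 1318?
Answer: 3954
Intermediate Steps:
T(f) = 5/3 + 4/f (T(f) = 4/f - 5*(-⅓) = 4/f + 5/3 = 5/3 + 4/f)
w*T(3) = 1318*(5/3 + 4/3) = 1318*3 = 3954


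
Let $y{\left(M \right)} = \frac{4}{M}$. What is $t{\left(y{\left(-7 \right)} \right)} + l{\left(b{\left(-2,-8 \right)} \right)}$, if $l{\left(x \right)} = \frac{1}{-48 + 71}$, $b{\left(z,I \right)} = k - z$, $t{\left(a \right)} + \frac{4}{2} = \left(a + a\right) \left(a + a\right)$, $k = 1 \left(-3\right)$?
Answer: $- \frac{733}{1127} \approx -0.6504$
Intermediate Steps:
$k = -3$
$t{\left(a \right)} = -2 + 4 a^{2}$ ($t{\left(a \right)} = -2 + \left(a + a\right) \left(a + a\right) = -2 + 2 a 2 a = -2 + 4 a^{2}$)
$b{\left(z,I \right)} = -3 - z$
$l{\left(x \right)} = \frac{1}{23}$
$t{\left(y{\left(-7 \right)} \right)} + l{\left(b{\left(-2,-8 \right)} \right)} = \left(-2 + 4 \left(\frac{4}{-7}\right)^{2}\right) + \frac{1}{23} = \left(-2 + 4 \left(4 \left(- \frac{1}{7}\right)\right)^{2}\right) + \frac{1}{23} = \left(-2 + 4 \left(- \frac{4}{7}\right)^{2}\right) + \frac{1}{23} = \left(-2 + 4 \cdot \frac{16}{49}\right) + \frac{1}{23} = \left(-2 + \frac{64}{49}\right) + \frac{1}{23} = - \frac{34}{49} + \frac{1}{23} = - \frac{733}{1127}$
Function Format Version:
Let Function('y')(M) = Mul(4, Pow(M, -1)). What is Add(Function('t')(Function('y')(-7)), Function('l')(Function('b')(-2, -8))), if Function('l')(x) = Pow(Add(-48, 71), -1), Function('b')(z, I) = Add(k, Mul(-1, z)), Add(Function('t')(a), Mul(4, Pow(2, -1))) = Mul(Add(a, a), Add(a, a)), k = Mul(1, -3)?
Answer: Rational(-733, 1127) ≈ -0.65040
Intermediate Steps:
k = -3
Function('t')(a) = Add(-2, Mul(4, Pow(a, 2))) (Function('t')(a) = Add(-2, Mul(Add(a, a), Add(a, a))) = Add(-2, Mul(Mul(2, a), Mul(2, a))) = Add(-2, Mul(4, Pow(a, 2))))
Function('b')(z, I) = Add(-3, Mul(-1, z))
Function('l')(x) = Rational(1, 23) (Function('l')(x) = Pow(23, -1) = Rational(1, 23))
Add(Function('t')(Function('y')(-7)), Function('l')(Function('b')(-2, -8))) = Add(Add(-2, Mul(4, Pow(Mul(4, Pow(-7, -1)), 2))), Rational(1, 23)) = Add(Add(-2, Mul(4, Pow(Mul(4, Rational(-1, 7)), 2))), Rational(1, 23)) = Add(Add(-2, Mul(4, Pow(Rational(-4, 7), 2))), Rational(1, 23)) = Add(Add(-2, Mul(4, Rational(16, 49))), Rational(1, 23)) = Add(Add(-2, Rational(64, 49)), Rational(1, 23)) = Add(Rational(-34, 49), Rational(1, 23)) = Rational(-733, 1127)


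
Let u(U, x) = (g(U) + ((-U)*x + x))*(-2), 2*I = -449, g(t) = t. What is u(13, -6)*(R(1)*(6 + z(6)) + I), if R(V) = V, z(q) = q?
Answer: 36125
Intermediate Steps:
I = -449/2 (I = (1/2)*(-449) = -449/2 ≈ -224.50)
u(U, x) = -2*U - 2*x + 2*U*x (u(U, x) = (U + ((-U)*x + x))*(-2) = (U + (-U*x + x))*(-2) = (U + (x - U*x))*(-2) = (U + x - U*x)*(-2) = -2*U - 2*x + 2*U*x)
u(13, -6)*(R(1)*(6 + z(6)) + I) = (-2*13 - 2*(-6) + 2*13*(-6))*(1*(6 + 6) - 449/2) = (-26 + 12 - 156)*(1*12 - 449/2) = -170*(12 - 449/2) = -170*(-425/2) = 36125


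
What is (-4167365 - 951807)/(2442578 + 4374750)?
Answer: -1279793/1704332 ≈ -0.75091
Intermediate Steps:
(-4167365 - 951807)/(2442578 + 4374750) = -5119172/6817328 = -5119172*1/6817328 = -1279793/1704332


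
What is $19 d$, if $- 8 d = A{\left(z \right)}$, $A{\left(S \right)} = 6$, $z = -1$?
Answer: $- \frac{57}{4} \approx -14.25$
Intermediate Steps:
$d = - \frac{3}{4}$ ($d = \left(- \frac{1}{8}\right) 6 = - \frac{3}{4} \approx -0.75$)
$19 d = 19 \left(- \frac{3}{4}\right) = - \frac{57}{4}$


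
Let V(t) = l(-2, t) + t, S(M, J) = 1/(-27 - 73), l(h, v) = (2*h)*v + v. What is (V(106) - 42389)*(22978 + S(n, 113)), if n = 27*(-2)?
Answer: -97888535199/100 ≈ -9.7889e+8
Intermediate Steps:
n = -54
l(h, v) = v + 2*h*v (l(h, v) = 2*h*v + v = v + 2*h*v)
S(M, J) = -1/100 (S(M, J) = 1/(-100) = -1/100)
V(t) = -2*t (V(t) = t*(1 + 2*(-2)) + t = t*(1 - 4) + t = t*(-3) + t = -3*t + t = -2*t)
(V(106) - 42389)*(22978 + S(n, 113)) = (-2*106 - 42389)*(22978 - 1/100) = (-212 - 42389)*(2297799/100) = -42601*2297799/100 = -97888535199/100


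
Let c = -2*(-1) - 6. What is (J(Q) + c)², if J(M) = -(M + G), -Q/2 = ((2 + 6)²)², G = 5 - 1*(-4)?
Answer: 66896041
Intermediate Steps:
G = 9 (G = 5 + 4 = 9)
Q = -8192 (Q = -2*(2 + 6)⁴ = -2*(8²)² = -2*64² = -2*4096 = -8192)
J(M) = -9 - M (J(M) = -(M + 9) = -(9 + M) = -9 - M)
c = -4 (c = 2 - 6 = -4)
(J(Q) + c)² = ((-9 - 1*(-8192)) - 4)² = ((-9 + 8192) - 4)² = (8183 - 4)² = 8179² = 66896041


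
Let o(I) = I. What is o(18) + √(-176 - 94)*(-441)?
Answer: 18 - 1323*I*√30 ≈ 18.0 - 7246.4*I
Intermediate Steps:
o(18) + √(-176 - 94)*(-441) = 18 + √(-176 - 94)*(-441) = 18 + √(-270)*(-441) = 18 + (3*I*√30)*(-441) = 18 - 1323*I*√30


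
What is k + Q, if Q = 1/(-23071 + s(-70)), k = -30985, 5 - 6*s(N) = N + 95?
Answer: -2144874658/69223 ≈ -30985.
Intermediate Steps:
s(N) = -15 - N/6 (s(N) = ⅚ - (N + 95)/6 = ⅚ - (95 + N)/6 = ⅚ + (-95/6 - N/6) = -15 - N/6)
Q = -3/69223 (Q = 1/(-23071 + (-15 - ⅙*(-70))) = 1/(-23071 + (-15 + 35/3)) = 1/(-23071 - 10/3) = 1/(-69223/3) = -3/69223 ≈ -4.3338e-5)
k + Q = -30985 - 3/69223 = -2144874658/69223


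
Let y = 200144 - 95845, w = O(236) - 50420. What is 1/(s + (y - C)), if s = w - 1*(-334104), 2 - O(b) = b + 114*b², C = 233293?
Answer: -1/6194888 ≈ -1.6142e-7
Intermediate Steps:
O(b) = 2 - b - 114*b² (O(b) = 2 - (b + 114*b²) = 2 + (-b - 114*b²) = 2 - b - 114*b²)
w = -6399998 (w = (2 - 1*236 - 114*236²) - 50420 = (2 - 236 - 114*55696) - 50420 = (2 - 236 - 6349344) - 50420 = -6349578 - 50420 = -6399998)
s = -6065894 (s = -6399998 - 1*(-334104) = -6399998 + 334104 = -6065894)
y = 104299
1/(s + (y - C)) = 1/(-6065894 + (104299 - 1*233293)) = 1/(-6065894 + (104299 - 233293)) = 1/(-6065894 - 128994) = 1/(-6194888) = -1/6194888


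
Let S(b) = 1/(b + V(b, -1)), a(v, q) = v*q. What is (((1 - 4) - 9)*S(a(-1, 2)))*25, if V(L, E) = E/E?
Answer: 300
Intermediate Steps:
a(v, q) = q*v
V(L, E) = 1
S(b) = 1/(1 + b) (S(b) = 1/(b + 1) = 1/(1 + b))
(((1 - 4) - 9)*S(a(-1, 2)))*25 = (((1 - 4) - 9)/(1 + 2*(-1)))*25 = ((-3 - 9)/(1 - 2))*25 = -12/(-1)*25 = -12*(-1)*25 = 12*25 = 300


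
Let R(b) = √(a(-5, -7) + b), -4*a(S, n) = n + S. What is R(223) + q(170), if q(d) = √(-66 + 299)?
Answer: √226 + √233 ≈ 30.298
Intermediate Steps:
a(S, n) = -S/4 - n/4 (a(S, n) = -(n + S)/4 = -(S + n)/4 = -S/4 - n/4)
R(b) = √(3 + b) (R(b) = √((-¼*(-5) - ¼*(-7)) + b) = √((5/4 + 7/4) + b) = √(3 + b))
q(d) = √233
R(223) + q(170) = √(3 + 223) + √233 = √226 + √233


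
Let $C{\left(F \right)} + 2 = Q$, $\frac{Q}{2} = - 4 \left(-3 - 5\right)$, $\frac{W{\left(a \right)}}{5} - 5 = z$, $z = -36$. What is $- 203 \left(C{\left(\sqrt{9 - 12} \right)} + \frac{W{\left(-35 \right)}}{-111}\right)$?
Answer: $- \frac{1428511}{111} \approx -12869.0$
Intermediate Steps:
$W{\left(a \right)} = -155$ ($W{\left(a \right)} = 25 + 5 \left(-36\right) = 25 - 180 = -155$)
$Q = 64$ ($Q = 2 \left(- 4 \left(-3 - 5\right)\right) = 2 \left(\left(-4\right) \left(-8\right)\right) = 2 \cdot 32 = 64$)
$C{\left(F \right)} = 62$ ($C{\left(F \right)} = -2 + 64 = 62$)
$- 203 \left(C{\left(\sqrt{9 - 12} \right)} + \frac{W{\left(-35 \right)}}{-111}\right) = - 203 \left(62 - \frac{155}{-111}\right) = - 203 \left(62 - - \frac{155}{111}\right) = - 203 \left(62 + \frac{155}{111}\right) = \left(-203\right) \frac{7037}{111} = - \frac{1428511}{111}$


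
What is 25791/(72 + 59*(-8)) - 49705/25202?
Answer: -334933391/5040400 ≈ -66.450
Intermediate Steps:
25791/(72 + 59*(-8)) - 49705/25202 = 25791/(72 - 472) - 49705*1/25202 = 25791/(-400) - 49705/25202 = 25791*(-1/400) - 49705/25202 = -25791/400 - 49705/25202 = -334933391/5040400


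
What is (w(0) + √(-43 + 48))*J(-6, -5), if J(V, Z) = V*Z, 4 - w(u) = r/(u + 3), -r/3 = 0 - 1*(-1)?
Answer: 150 + 30*√5 ≈ 217.08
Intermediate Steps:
r = -3 (r = -3*(0 - 1*(-1)) = -3*(0 + 1) = -3*1 = -3)
w(u) = 4 + 3/(3 + u) (w(u) = 4 - (-3)/(u + 3) = 4 - (-3)/(3 + u) = 4 + 3/(3 + u))
(w(0) + √(-43 + 48))*J(-6, -5) = ((15 + 4*0)/(3 + 0) + √(-43 + 48))*(-6*(-5)) = ((15 + 0)/3 + √5)*30 = ((⅓)*15 + √5)*30 = (5 + √5)*30 = 150 + 30*√5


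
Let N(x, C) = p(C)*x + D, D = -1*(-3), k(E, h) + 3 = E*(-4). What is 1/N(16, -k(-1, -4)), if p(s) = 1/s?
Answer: -1/13 ≈ -0.076923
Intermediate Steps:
p(s) = 1/s
k(E, h) = -3 - 4*E (k(E, h) = -3 + E*(-4) = -3 - 4*E)
D = 3
N(x, C) = 3 + x/C (N(x, C) = x/C + 3 = 3 + x/C)
1/N(16, -k(-1, -4)) = 1/(3 + 16/((-(-3 - 4*(-1))))) = 1/(3 + 16/((-(-3 + 4)))) = 1/(3 + 16/((-1*1))) = 1/(3 + 16/(-1)) = 1/(3 + 16*(-1)) = 1/(3 - 16) = 1/(-13) = -1/13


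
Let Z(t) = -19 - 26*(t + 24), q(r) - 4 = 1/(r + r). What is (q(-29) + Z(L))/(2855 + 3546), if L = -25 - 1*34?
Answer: 51909/371258 ≈ 0.13982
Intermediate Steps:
L = -59 (L = -25 - 34 = -59)
q(r) = 4 + 1/(2*r) (q(r) = 4 + 1/(r + r) = 4 + 1/(2*r))
Z(t) = -643 - 26*t (Z(t) = -19 - 26*(24 + t) = -19 + (-624 - 26*t) = -643 - 26*t)
(q(-29) + Z(L))/(2855 + 3546) = ((4 + (½)/(-29)) + (-643 - 26*(-59)))/(2855 + 3546) = ((4 + (½)*(-1/29)) + (-643 + 1534))/6401 = ((4 - 1/58) + 891)*(1/6401) = (231/58 + 891)*(1/6401) = (51909/58)*(1/6401) = 51909/371258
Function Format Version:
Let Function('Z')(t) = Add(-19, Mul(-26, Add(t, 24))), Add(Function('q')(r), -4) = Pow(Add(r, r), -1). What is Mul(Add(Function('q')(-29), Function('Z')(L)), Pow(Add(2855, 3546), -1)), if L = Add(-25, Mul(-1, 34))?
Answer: Rational(51909, 371258) ≈ 0.13982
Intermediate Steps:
L = -59 (L = Add(-25, -34) = -59)
Function('q')(r) = Add(4, Mul(Rational(1, 2), Pow(r, -1))) (Function('q')(r) = Add(4, Pow(Add(r, r), -1)) = Add(4, Pow(Mul(2, r), -1)) = Add(4, Mul(Rational(1, 2), Pow(r, -1))))
Function('Z')(t) = Add(-643, Mul(-26, t)) (Function('Z')(t) = Add(-19, Mul(-26, Add(24, t))) = Add(-19, Add(-624, Mul(-26, t))) = Add(-643, Mul(-26, t)))
Mul(Add(Function('q')(-29), Function('Z')(L)), Pow(Add(2855, 3546), -1)) = Mul(Add(Add(4, Mul(Rational(1, 2), Pow(-29, -1))), Add(-643, Mul(-26, -59))), Pow(Add(2855, 3546), -1)) = Mul(Add(Add(4, Mul(Rational(1, 2), Rational(-1, 29))), Add(-643, 1534)), Pow(6401, -1)) = Mul(Add(Add(4, Rational(-1, 58)), 891), Rational(1, 6401)) = Mul(Add(Rational(231, 58), 891), Rational(1, 6401)) = Mul(Rational(51909, 58), Rational(1, 6401)) = Rational(51909, 371258)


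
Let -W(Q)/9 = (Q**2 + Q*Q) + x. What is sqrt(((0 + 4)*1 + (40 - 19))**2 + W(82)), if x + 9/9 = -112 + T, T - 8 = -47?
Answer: I*sqrt(119039) ≈ 345.02*I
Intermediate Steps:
T = -39 (T = 8 - 47 = -39)
x = -152 (x = -1 + (-112 - 39) = -1 - 151 = -152)
W(Q) = 1368 - 18*Q**2 (W(Q) = -9*((Q**2 + Q*Q) - 152) = -9*((Q**2 + Q**2) - 152) = -9*(2*Q**2 - 152) = -9*(-152 + 2*Q**2) = 1368 - 18*Q**2)
sqrt(((0 + 4)*1 + (40 - 19))**2 + W(82)) = sqrt(((0 + 4)*1 + (40 - 19))**2 + (1368 - 18*82**2)) = sqrt((4*1 + 21)**2 + (1368 - 18*6724)) = sqrt((4 + 21)**2 + (1368 - 121032)) = sqrt(25**2 - 119664) = sqrt(625 - 119664) = sqrt(-119039) = I*sqrt(119039)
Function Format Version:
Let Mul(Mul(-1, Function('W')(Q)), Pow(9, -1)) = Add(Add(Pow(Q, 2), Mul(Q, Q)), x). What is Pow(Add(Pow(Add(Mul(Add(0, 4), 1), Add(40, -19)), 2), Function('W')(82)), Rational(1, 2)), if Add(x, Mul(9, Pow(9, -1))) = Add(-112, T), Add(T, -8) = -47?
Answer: Mul(I, Pow(119039, Rational(1, 2))) ≈ Mul(345.02, I)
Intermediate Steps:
T = -39 (T = Add(8, -47) = -39)
x = -152 (x = Add(-1, Add(-112, -39)) = Add(-1, -151) = -152)
Function('W')(Q) = Add(1368, Mul(-18, Pow(Q, 2))) (Function('W')(Q) = Mul(-9, Add(Add(Pow(Q, 2), Mul(Q, Q)), -152)) = Mul(-9, Add(Add(Pow(Q, 2), Pow(Q, 2)), -152)) = Mul(-9, Add(Mul(2, Pow(Q, 2)), -152)) = Mul(-9, Add(-152, Mul(2, Pow(Q, 2)))) = Add(1368, Mul(-18, Pow(Q, 2))))
Pow(Add(Pow(Add(Mul(Add(0, 4), 1), Add(40, -19)), 2), Function('W')(82)), Rational(1, 2)) = Pow(Add(Pow(Add(Mul(Add(0, 4), 1), Add(40, -19)), 2), Add(1368, Mul(-18, Pow(82, 2)))), Rational(1, 2)) = Pow(Add(Pow(Add(Mul(4, 1), 21), 2), Add(1368, Mul(-18, 6724))), Rational(1, 2)) = Pow(Add(Pow(Add(4, 21), 2), Add(1368, -121032)), Rational(1, 2)) = Pow(Add(Pow(25, 2), -119664), Rational(1, 2)) = Pow(Add(625, -119664), Rational(1, 2)) = Pow(-119039, Rational(1, 2)) = Mul(I, Pow(119039, Rational(1, 2)))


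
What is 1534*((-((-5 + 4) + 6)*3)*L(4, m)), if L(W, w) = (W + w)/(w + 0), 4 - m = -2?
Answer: -38350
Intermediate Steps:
m = 6 (m = 4 - 1*(-2) = 4 + 2 = 6)
L(W, w) = (W + w)/w
1534*((-((-5 + 4) + 6)*3)*L(4, m)) = 1534*((-((-5 + 4) + 6)*3)*((4 + 6)/6)) = 1534*((-(-1 + 6)*3)*((⅙)*10)) = 1534*(-5*3*(5/3)) = 1534*(-1*15*(5/3)) = 1534*(-15*5/3) = 1534*(-25) = -38350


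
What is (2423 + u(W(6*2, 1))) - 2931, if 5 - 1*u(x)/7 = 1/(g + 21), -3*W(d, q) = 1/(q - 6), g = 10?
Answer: -14670/31 ≈ -473.23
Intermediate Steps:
W(d, q) = -1/(3*(-6 + q)) (W(d, q) = -1/(3*(q - 6)) = -1/(3*(-6 + q)))
u(x) = 1078/31 (u(x) = 35 - 7/(10 + 21) = 35 - 7/31 = 1078/31)
(2423 + u(W(6*2, 1))) - 2931 = (2423 + 1078/31) - 2931 = 76191/31 - 2931 = -14670/31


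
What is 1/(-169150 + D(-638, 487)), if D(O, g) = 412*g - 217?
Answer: 1/31277 ≈ 3.1972e-5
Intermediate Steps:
D(O, g) = -217 + 412*g
1/(-169150 + D(-638, 487)) = 1/(-169150 + (-217 + 412*487)) = 1/(-169150 + (-217 + 200644)) = 1/(-169150 + 200427) = 1/31277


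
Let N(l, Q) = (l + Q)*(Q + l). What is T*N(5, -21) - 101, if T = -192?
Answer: -49253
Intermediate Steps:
N(l, Q) = (Q + l)² (N(l, Q) = (Q + l)*(Q + l) = (Q + l)²)
T*N(5, -21) - 101 = -192*(-21 + 5)² - 101 = -192*(-16)² - 101 = -192*256 - 101 = -49152 - 101 = -49253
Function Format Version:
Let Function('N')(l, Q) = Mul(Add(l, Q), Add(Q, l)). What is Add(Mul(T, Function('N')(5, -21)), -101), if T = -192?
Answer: -49253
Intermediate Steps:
Function('N')(l, Q) = Pow(Add(Q, l), 2) (Function('N')(l, Q) = Mul(Add(Q, l), Add(Q, l)) = Pow(Add(Q, l), 2))
Add(Mul(T, Function('N')(5, -21)), -101) = Add(Mul(-192, Pow(Add(-21, 5), 2)), -101) = Add(Mul(-192, Pow(-16, 2)), -101) = Add(Mul(-192, 256), -101) = Add(-49152, -101) = -49253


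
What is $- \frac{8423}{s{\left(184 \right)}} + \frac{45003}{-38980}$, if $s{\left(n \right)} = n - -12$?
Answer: $- \frac{42143641}{955010} \approx -44.129$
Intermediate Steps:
$s{\left(n \right)} = 12 + n$ ($s{\left(n \right)} = n + 12 = 12 + n$)
$- \frac{8423}{s{\left(184 \right)}} + \frac{45003}{-38980} = - \frac{8423}{12 + 184} + \frac{45003}{-38980} = - \frac{8423}{196} + 45003 \left(- \frac{1}{38980}\right) = \left(-8423\right) \frac{1}{196} - \frac{45003}{38980} = - \frac{8423}{196} - \frac{45003}{38980} = - \frac{42143641}{955010}$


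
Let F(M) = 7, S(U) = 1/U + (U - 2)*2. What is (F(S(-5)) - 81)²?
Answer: 5476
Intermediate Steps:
S(U) = -4 + 1/U + 2*U (S(U) = 1/U + (-2 + U)*2 = 1/U + (-4 + 2*U) = -4 + 1/U + 2*U)
(F(S(-5)) - 81)² = (7 - 81)² = (-74)² = 5476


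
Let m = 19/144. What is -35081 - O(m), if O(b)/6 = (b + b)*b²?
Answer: -8729282251/248832 ≈ -35081.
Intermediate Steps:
m = 19/144 (m = 19*(1/144) = 19/144 ≈ 0.13194)
O(b) = 12*b³ (O(b) = 6*((b + b)*b²) = 6*((2*b)*b²) = 6*(2*b³) = 12*b³)
-35081 - O(m) = -35081 - 12*(19/144)³ = -35081 - 12*6859/2985984 = -35081 - 1*6859/248832 = -35081 - 6859/248832 = -8729282251/248832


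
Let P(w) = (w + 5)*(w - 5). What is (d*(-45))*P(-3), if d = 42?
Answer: 30240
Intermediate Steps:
P(w) = (-5 + w)*(5 + w) (P(w) = (5 + w)*(-5 + w) = (-5 + w)*(5 + w))
(d*(-45))*P(-3) = (42*(-45))*(-25 + (-3)²) = -1890*(-25 + 9) = -1890*(-16) = 30240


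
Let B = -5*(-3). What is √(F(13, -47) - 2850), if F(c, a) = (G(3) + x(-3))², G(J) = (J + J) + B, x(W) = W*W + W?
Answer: I*√2121 ≈ 46.054*I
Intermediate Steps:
x(W) = W + W² (x(W) = W² + W = W + W²)
B = 15
G(J) = 15 + 2*J (G(J) = (J + J) + 15 = 2*J + 15 = 15 + 2*J)
F(c, a) = 729 (F(c, a) = ((15 + 2*3) - 3*(1 - 3))² = ((15 + 6) - 3*(-2))² = (21 + 6)² = 27² = 729)
√(F(13, -47) - 2850) = √(729 - 2850) = √(-2121) = I*√2121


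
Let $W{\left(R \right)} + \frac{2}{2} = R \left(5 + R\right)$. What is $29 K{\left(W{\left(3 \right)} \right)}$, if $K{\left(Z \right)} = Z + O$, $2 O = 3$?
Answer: $\frac{1421}{2} \approx 710.5$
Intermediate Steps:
$O = \frac{3}{2}$ ($O = \frac{1}{2} \cdot 3 = \frac{3}{2} \approx 1.5$)
$W{\left(R \right)} = -1 + R \left(5 + R\right)$
$K{\left(Z \right)} = \frac{3}{2} + Z$ ($K{\left(Z \right)} = Z + \frac{3}{2} = \frac{3}{2} + Z$)
$29 K{\left(W{\left(3 \right)} \right)} = 29 \left(\frac{3}{2} + \left(-1 + 3^{2} + 5 \cdot 3\right)\right) = 29 \left(\frac{3}{2} + \left(-1 + 9 + 15\right)\right) = 29 \left(\frac{3}{2} + 23\right) = 29 \cdot \frac{49}{2} = \frac{1421}{2}$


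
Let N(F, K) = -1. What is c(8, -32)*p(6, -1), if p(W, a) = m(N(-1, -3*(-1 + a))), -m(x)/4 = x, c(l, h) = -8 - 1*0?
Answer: -32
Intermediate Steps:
c(l, h) = -8 (c(l, h) = -8 + 0 = -8)
m(x) = -4*x
p(W, a) = 4 (p(W, a) = -4*(-1) = 4)
c(8, -32)*p(6, -1) = -8*4 = -32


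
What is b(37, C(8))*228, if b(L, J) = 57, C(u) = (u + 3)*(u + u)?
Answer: 12996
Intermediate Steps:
C(u) = 2*u*(3 + u) (C(u) = (3 + u)*(2*u) = 2*u*(3 + u))
b(37, C(8))*228 = 57*228 = 12996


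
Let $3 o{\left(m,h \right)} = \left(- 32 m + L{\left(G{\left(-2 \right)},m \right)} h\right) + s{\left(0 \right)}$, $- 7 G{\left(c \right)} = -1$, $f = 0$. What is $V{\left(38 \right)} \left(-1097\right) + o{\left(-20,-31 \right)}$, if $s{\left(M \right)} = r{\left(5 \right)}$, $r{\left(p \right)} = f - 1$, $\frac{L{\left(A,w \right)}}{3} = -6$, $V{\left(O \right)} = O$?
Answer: $-41287$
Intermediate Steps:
$G{\left(c \right)} = \frac{1}{7}$ ($G{\left(c \right)} = \left(- \frac{1}{7}\right) \left(-1\right) = \frac{1}{7}$)
$L{\left(A,w \right)} = -18$ ($L{\left(A,w \right)} = 3 \left(-6\right) = -18$)
$r{\left(p \right)} = -1$ ($r{\left(p \right)} = 0 - 1 = -1$)
$s{\left(M \right)} = -1$
$o{\left(m,h \right)} = - \frac{1}{3} - 6 h - \frac{32 m}{3}$ ($o{\left(m,h \right)} = \frac{\left(- 32 m - 18 h\right) - 1}{3} = \frac{-1 - 32 m - 18 h}{3} = - \frac{1}{3} - 6 h - \frac{32 m}{3}$)
$V{\left(38 \right)} \left(-1097\right) + o{\left(-20,-31 \right)} = 38 \left(-1097\right) - -399 = -41686 + \left(- \frac{1}{3} + 186 + \frac{640}{3}\right) = -41686 + 399 = -41287$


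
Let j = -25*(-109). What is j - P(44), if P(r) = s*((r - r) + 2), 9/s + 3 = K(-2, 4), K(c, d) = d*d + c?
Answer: 29957/11 ≈ 2723.4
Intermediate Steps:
K(c, d) = c + d² (K(c, d) = d² + c = c + d²)
j = 2725
s = 9/11 (s = 9/(-3 + (-2 + 4²)) = 9/(-3 + (-2 + 16)) = 9/(-3 + 14) = 9/11 ≈ 0.81818)
P(r) = 18/11 (P(r) = 9*((r - r) + 2)/11 = 9*(0 + 2)/11 = (9/11)*2 = 18/11)
j - P(44) = 2725 - 1*18/11 = 2725 - 18/11 = 29957/11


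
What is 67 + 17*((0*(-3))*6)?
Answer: 67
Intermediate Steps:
67 + 17*((0*(-3))*6) = 67 + 17*(0*6) = 67 + 17*0 = 67 + 0 = 67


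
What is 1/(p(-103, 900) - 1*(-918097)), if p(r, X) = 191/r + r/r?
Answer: 103/94563903 ≈ 1.0892e-6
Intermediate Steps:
p(r, X) = 1 + 191/r (p(r, X) = 191/r + 1 = 1 + 191/r)
1/(p(-103, 900) - 1*(-918097)) = 1/((191 - 103)/(-103) - 1*(-918097)) = 1/(-1/103*88 + 918097) = 1/(-88/103 + 918097) = 1/(94563903/103) = 103/94563903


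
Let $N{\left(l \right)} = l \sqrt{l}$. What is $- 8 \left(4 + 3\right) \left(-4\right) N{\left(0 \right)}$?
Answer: $0$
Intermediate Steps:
$N{\left(l \right)} = l^{\frac{3}{2}}$
$- 8 \left(4 + 3\right) \left(-4\right) N{\left(0 \right)} = - 8 \left(4 + 3\right) \left(-4\right) 0^{\frac{3}{2}} = - 8 \cdot 7 \left(-4\right) 0 = \left(-8\right) \left(-28\right) 0 = 224 \cdot 0 = 0$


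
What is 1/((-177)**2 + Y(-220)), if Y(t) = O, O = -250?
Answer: 1/31079 ≈ 3.2176e-5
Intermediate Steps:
Y(t) = -250
1/((-177)**2 + Y(-220)) = 1/((-177)**2 - 250) = 1/(31329 - 250) = 1/31079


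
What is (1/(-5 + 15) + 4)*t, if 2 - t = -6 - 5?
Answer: 533/10 ≈ 53.300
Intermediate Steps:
t = 13 (t = 2 - (-6 - 5) = 2 - 1*(-11) = 2 + 11 = 13)
(1/(-5 + 15) + 4)*t = (1/(-5 + 15) + 4)*13 = (1/10 + 4)*13 = (⅒ + 4)*13 = (41/10)*13 = 533/10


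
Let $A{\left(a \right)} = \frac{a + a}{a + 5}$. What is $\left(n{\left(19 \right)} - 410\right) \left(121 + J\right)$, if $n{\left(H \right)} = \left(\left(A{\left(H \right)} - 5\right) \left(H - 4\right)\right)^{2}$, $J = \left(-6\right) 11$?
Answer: $\frac{1950575}{16} \approx 1.2191 \cdot 10^{5}$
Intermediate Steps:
$A{\left(a \right)} = \frac{2 a}{5 + a}$
$J = -66$
$n{\left(H \right)} = \left(-5 + \frac{2 H}{5 + H}\right)^{2} \left(-4 + H\right)^{2}$ ($n{\left(H \right)} = \left(\left(\frac{2 H}{5 + H} - 5\right) \left(H - 4\right)\right)^{2} = \left(\left(-5 + \frac{2 H}{5 + H}\right) \left(-4 + H\right)\right)^{2} = \left(-5 + \frac{2 H}{5 + H}\right)^{2} \left(-4 + H\right)^{2}$)
$\left(n{\left(19 \right)} - 410\right) \left(121 + J\right) = \left(\frac{\left(-4 + 19\right)^{2} \left(25 + 3 \cdot 19\right)^{2}}{\left(5 + 19\right)^{2}} - 410\right) \left(121 - 66\right) = \left(\frac{15^{2} \left(25 + 57\right)^{2}}{576} - 410\right) 55 = \left(225 \cdot \frac{1}{576} \cdot 82^{2} - 410\right) 55 = \left(225 \cdot \frac{1}{576} \cdot 6724 - 410\right) 55 = \left(\frac{42025}{16} - 410\right) 55 = \frac{35465}{16} \cdot 55 = \frac{1950575}{16}$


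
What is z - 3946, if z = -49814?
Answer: -53760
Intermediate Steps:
z - 3946 = -49814 - 3946 = -53760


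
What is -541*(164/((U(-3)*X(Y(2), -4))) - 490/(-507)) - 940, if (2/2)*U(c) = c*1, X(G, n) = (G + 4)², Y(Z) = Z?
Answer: -2926441/4563 ≈ -641.34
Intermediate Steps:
X(G, n) = (4 + G)²
U(c) = c (U(c) = c*1 = c)
-541*(164/((U(-3)*X(Y(2), -4))) - 490/(-507)) - 940 = -541*(164/((-3*(4 + 2)²)) - 490/(-507)) - 940 = -541*(164/((-3*6²)) - 490*(-1/507)) - 940 = -541*(164/((-3*36)) + 490/507) - 940 = -541*(164/(-108) + 490/507) - 940 = -541*(164*(-1/108) + 490/507) - 940 = -541*(-41/27 + 490/507) - 940 = -541*(-2519/4563) - 940 = 1362779/4563 - 940 = -2926441/4563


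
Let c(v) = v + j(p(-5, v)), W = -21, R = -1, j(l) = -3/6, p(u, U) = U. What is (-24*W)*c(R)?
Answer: -756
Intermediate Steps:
j(l) = -½ (j(l) = -3*⅙ = -½)
c(v) = -½ + v (c(v) = v - ½ = -½ + v)
(-24*W)*c(R) = (-24*(-21))*(-½ - 1) = 504*(-3/2) = -756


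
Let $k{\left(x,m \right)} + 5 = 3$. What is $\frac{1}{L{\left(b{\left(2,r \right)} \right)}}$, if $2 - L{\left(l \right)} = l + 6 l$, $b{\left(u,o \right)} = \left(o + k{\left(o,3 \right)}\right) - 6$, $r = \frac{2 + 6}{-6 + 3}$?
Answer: $\frac{3}{230} \approx 0.013043$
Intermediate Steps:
$k{\left(x,m \right)} = -2$ ($k{\left(x,m \right)} = -5 + 3 = -2$)
$r = - \frac{8}{3}$ ($r = \frac{8}{-3} = 8 \left(- \frac{1}{3}\right) = - \frac{8}{3} \approx -2.6667$)
$b{\left(u,o \right)} = -8 + o$ ($b{\left(u,o \right)} = \left(o - 2\right) - 6 = \left(-2 + o\right) - 6 = -8 + o$)
$L{\left(l \right)} = 2 - 7 l$ ($L{\left(l \right)} = 2 - \left(l + 6 l\right) = 2 - 7 l$)
$\frac{1}{L{\left(b{\left(2,r \right)} \right)}} = \frac{1}{2 - 7 \left(-8 - \frac{8}{3}\right)} = \frac{1}{2 - - \frac{224}{3}} = \frac{1}{2 + \frac{224}{3}} = \frac{1}{\frac{230}{3}} = \frac{3}{230}$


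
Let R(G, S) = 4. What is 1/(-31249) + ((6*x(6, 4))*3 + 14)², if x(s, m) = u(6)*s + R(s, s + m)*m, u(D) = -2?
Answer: 231117603/31249 ≈ 7396.0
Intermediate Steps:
x(s, m) = -2*s + 4*m
1/(-31249) + ((6*x(6, 4))*3 + 14)² = 1/(-31249) + ((6*(-2*6 + 4*4))*3 + 14)² = -1/31249 + ((6*(-12 + 16))*3 + 14)² = -1/31249 + ((6*4)*3 + 14)² = -1/31249 + (24*3 + 14)² = -1/31249 + (72 + 14)² = -1/31249 + 86² = -1/31249 + 7396 = 231117603/31249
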